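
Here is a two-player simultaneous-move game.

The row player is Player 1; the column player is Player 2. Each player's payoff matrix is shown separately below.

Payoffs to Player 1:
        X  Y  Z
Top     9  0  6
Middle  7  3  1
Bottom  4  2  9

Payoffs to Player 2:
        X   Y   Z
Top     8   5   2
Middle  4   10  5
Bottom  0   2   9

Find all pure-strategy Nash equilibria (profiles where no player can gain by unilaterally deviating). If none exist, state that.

Player 1 against X: payoffs 9, 7, 4 → best response Top.
Player 1 against Y: payoffs 0, 3, 2 → best response Middle.
Player 1 against Z: payoffs 6, 1, 9 → best response Bottom.
Player 2 against Top: payoffs 8, 5, 2 → best response X.
Player 2 against Middle: payoffs 4, 10, 5 → best response Y.
Player 2 against Bottom: payoffs 0, 2, 9 → best response Z.
Mutual best responses: (Top, X); (Middle, Y); (Bottom, Z).

The pure Nash equilibria are (Top, X), (Middle, Y), (Bottom, Z).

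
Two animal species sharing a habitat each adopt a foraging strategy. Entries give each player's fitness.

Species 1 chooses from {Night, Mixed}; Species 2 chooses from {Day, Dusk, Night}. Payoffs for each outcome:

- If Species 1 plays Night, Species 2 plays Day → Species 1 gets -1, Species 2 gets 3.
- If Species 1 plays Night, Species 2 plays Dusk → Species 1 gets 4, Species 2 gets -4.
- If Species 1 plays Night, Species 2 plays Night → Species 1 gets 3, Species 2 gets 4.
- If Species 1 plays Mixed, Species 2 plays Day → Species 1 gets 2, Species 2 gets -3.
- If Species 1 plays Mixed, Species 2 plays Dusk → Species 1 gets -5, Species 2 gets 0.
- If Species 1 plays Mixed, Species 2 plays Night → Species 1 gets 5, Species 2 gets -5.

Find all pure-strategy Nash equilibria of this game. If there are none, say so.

For each player, find the best response to each opponent profile; mutual best responses are the pure NE.
Species 1 against Day: payoffs -1, 2 → best response Mixed.
Species 1 against Dusk: payoffs 4, -5 → best response Night.
Species 1 against Night: payoffs 3, 5 → best response Mixed.
Species 2 against Night: payoffs 3, -4, 4 → best response Night.
Species 2 against Mixed: payoffs -3, 0, -5 → best response Dusk.
No profile is a mutual best response for all players.

No pure-strategy Nash equilibrium.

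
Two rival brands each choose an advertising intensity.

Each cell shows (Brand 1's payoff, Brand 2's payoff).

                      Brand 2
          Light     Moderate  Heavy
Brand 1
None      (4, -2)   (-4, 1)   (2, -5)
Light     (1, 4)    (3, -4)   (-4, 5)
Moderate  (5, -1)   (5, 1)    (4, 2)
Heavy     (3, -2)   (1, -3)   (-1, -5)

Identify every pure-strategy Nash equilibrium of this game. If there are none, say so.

For each player, find the best response to each opponent profile; mutual best responses are the pure NE.
Brand 1 against Light: payoffs 4, 1, 5, 3 → best response Moderate.
Brand 1 against Moderate: payoffs -4, 3, 5, 1 → best response Moderate.
Brand 1 against Heavy: payoffs 2, -4, 4, -1 → best response Moderate.
Brand 2 against None: payoffs -2, 1, -5 → best response Moderate.
Brand 2 against Light: payoffs 4, -4, 5 → best response Heavy.
Brand 2 against Moderate: payoffs -1, 1, 2 → best response Heavy.
Brand 2 against Heavy: payoffs -2, -3, -5 → best response Light.
Mutual best responses: (Moderate, Heavy).

The unique pure-strategy Nash equilibrium is (Moderate, Heavy).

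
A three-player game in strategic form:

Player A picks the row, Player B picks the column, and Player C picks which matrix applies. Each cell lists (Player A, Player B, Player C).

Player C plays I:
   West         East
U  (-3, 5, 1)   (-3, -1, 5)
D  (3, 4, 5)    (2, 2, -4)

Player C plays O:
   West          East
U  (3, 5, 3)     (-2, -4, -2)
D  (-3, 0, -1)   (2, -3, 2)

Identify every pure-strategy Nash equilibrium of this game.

(U, West, O); (D, West, I)

(U, West, I): Player A can switch to D (-3 → 3). Not NE.
(U, West, O): Player A gets 3, best alternative -3; Player B gets 5, best alternative -4; Player C gets 3, best alternative 1. No profitable deviation — NE.
(U, East, I): Player A can switch to D (-3 → 2). Not NE.
(U, East, O): Player A can switch to D (-2 → 2). Not NE.
(D, West, I): Player A gets 3, best alternative -3; Player B gets 4, best alternative 2; Player C gets 5, best alternative -1. No profitable deviation — NE.
(D, West, O): Player A can switch to U (-3 → 3). Not NE.
(D, East, I): Player B can switch to West (2 → 4). Not NE.
(D, East, O): Player B can switch to West (-3 → 0). Not NE.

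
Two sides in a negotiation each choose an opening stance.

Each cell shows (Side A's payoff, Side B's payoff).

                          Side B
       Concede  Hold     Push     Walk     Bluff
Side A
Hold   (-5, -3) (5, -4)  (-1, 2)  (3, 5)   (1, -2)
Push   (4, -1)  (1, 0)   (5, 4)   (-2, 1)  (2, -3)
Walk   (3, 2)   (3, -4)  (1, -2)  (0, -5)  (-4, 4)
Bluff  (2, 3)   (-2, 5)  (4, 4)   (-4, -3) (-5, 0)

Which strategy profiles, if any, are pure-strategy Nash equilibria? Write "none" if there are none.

For each player, find the best response to each opponent profile; mutual best responses are the pure NE.
Side A against Concede: payoffs -5, 4, 3, 2 → best response Push.
Side A against Hold: payoffs 5, 1, 3, -2 → best response Hold.
Side A against Push: payoffs -1, 5, 1, 4 → best response Push.
Side A against Walk: payoffs 3, -2, 0, -4 → best response Hold.
Side A against Bluff: payoffs 1, 2, -4, -5 → best response Push.
Side B against Hold: payoffs -3, -4, 2, 5, -2 → best response Walk.
Side B against Push: payoffs -1, 0, 4, 1, -3 → best response Push.
Side B against Walk: payoffs 2, -4, -2, -5, 4 → best response Bluff.
Side B against Bluff: payoffs 3, 5, 4, -3, 0 → best response Hold.
Mutual best responses: (Hold, Walk); (Push, Push).

The pure Nash equilibria are (Hold, Walk), (Push, Push).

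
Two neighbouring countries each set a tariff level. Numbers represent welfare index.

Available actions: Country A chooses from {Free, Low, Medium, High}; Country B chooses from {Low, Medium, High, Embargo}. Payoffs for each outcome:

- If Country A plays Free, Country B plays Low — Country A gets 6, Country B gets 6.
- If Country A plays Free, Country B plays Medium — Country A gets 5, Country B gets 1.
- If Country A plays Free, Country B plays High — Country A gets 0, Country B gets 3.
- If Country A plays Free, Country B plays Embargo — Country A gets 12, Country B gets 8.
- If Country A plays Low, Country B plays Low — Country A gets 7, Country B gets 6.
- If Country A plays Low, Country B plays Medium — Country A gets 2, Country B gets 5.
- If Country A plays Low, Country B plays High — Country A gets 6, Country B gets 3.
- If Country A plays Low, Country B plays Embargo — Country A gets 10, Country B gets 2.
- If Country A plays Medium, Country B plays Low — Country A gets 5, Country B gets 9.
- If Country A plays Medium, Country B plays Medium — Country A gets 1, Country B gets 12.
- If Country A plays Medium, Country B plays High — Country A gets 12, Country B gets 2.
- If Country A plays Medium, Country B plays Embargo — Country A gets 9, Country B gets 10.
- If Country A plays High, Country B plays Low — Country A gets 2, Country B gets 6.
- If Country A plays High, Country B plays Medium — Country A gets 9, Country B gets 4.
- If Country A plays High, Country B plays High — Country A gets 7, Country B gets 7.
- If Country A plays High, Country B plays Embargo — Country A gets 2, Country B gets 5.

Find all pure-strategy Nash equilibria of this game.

(Free, Embargo); (Low, Low)

For each player, find the best response to each opponent profile; mutual best responses are the pure NE.
Country A against Low: payoffs 6, 7, 5, 2 → best response Low.
Country A against Medium: payoffs 5, 2, 1, 9 → best response High.
Country A against High: payoffs 0, 6, 12, 7 → best response Medium.
Country A against Embargo: payoffs 12, 10, 9, 2 → best response Free.
Country B against Free: payoffs 6, 1, 3, 8 → best response Embargo.
Country B against Low: payoffs 6, 5, 3, 2 → best response Low.
Country B against Medium: payoffs 9, 12, 2, 10 → best response Medium.
Country B against High: payoffs 6, 4, 7, 5 → best response High.
Mutual best responses: (Free, Embargo); (Low, Low).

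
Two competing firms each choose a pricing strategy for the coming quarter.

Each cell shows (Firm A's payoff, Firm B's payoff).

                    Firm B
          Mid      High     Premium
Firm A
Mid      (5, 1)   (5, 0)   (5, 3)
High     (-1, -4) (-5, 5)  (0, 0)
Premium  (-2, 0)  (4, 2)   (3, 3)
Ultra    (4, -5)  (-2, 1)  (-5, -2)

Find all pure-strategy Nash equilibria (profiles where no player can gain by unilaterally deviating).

(Mid, Premium)

Firm A against Mid: payoffs 5, -1, -2, 4 → best response Mid.
Firm A against High: payoffs 5, -5, 4, -2 → best response Mid.
Firm A against Premium: payoffs 5, 0, 3, -5 → best response Mid.
Firm B against Mid: payoffs 1, 0, 3 → best response Premium.
Firm B against High: payoffs -4, 5, 0 → best response High.
Firm B against Premium: payoffs 0, 2, 3 → best response Premium.
Firm B against Ultra: payoffs -5, 1, -2 → best response High.
Mutual best responses: (Mid, Premium).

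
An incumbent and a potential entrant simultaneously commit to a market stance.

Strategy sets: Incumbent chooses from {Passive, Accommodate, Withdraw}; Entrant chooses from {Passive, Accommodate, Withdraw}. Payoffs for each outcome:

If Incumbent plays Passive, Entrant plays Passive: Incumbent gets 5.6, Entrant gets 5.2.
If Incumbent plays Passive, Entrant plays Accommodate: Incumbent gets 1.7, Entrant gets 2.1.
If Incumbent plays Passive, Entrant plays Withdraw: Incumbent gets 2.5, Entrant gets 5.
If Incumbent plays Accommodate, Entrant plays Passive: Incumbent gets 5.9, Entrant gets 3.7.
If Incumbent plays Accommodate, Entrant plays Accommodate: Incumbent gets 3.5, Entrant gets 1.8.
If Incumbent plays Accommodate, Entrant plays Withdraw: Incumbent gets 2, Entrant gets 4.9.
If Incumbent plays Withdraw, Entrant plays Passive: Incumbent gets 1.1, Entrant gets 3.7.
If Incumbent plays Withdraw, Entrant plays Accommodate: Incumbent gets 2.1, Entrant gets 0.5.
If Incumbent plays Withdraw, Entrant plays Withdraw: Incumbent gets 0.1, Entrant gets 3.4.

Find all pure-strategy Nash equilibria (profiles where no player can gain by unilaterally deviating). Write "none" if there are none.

(Passive, Passive): Incumbent can switch to Accommodate (5.6 → 5.9). Not NE.
(Passive, Accommodate): Incumbent can switch to Accommodate (1.7 → 3.5). Not NE.
(Passive, Withdraw): Entrant can switch to Passive (5 → 5.2). Not NE.
(Accommodate, Passive): Entrant can switch to Withdraw (3.7 → 4.9). Not NE.
(Accommodate, Accommodate): Entrant can switch to Passive (1.8 → 3.7). Not NE.
(Accommodate, Withdraw): Incumbent can switch to Passive (2 → 2.5). Not NE.
(Withdraw, Passive): Incumbent can switch to Passive (1.1 → 5.6). Not NE.
(Withdraw, Accommodate): Incumbent can switch to Accommodate (2.1 → 3.5). Not NE.
(Withdraw, Withdraw): Incumbent can switch to Passive (0.1 → 2.5). Not NE.

There is no pure-strategy Nash equilibrium.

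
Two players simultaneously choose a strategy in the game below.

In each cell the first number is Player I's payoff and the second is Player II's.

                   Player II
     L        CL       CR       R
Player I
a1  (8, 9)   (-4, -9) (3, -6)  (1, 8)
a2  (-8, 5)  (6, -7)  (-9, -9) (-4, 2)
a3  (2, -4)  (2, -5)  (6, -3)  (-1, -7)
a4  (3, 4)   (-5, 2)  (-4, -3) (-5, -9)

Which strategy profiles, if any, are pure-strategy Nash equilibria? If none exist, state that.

(a1, L): Player I gets 8, best alternative 3; Player II gets 9, best alternative 8. No profitable deviation — NE.
(a1, CL): Player I can switch to a2 (-4 → 6). Not NE.
(a1, CR): Player I can switch to a3 (3 → 6). Not NE.
(a1, R): Player II can switch to L (8 → 9). Not NE.
(a2, L): Player I can switch to a1 (-8 → 8). Not NE.
(a2, CL): Player II can switch to L (-7 → 5). Not NE.
(a2, CR): Player I can switch to a1 (-9 → 3). Not NE.
(a3, CR): Player I gets 6, best alternative 3; Player II gets -3, best alternative -4. No profitable deviation — NE.
(The remaining 8 profiles each have a profitable deviation by the same check.)

(a1, L), (a3, CR)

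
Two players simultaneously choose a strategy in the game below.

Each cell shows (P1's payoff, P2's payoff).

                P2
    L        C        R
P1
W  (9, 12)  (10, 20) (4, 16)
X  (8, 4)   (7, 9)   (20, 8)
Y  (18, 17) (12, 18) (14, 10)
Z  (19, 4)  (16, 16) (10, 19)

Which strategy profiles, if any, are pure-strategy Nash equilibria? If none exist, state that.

none

For each strategy profile, look for a profitable unilateral deviation.
(W, L): P1 can switch to Y (9 → 18). Not NE.
(W, C): P1 can switch to Y (10 → 12). Not NE.
(W, R): P1 can switch to X (4 → 20). Not NE.
(X, L): P1 can switch to W (8 → 9). Not NE.
(X, C): P1 can switch to W (7 → 10). Not NE.
(X, R): P2 can switch to C (8 → 9). Not NE.
(The remaining 6 profiles each have a profitable deviation by the same check.)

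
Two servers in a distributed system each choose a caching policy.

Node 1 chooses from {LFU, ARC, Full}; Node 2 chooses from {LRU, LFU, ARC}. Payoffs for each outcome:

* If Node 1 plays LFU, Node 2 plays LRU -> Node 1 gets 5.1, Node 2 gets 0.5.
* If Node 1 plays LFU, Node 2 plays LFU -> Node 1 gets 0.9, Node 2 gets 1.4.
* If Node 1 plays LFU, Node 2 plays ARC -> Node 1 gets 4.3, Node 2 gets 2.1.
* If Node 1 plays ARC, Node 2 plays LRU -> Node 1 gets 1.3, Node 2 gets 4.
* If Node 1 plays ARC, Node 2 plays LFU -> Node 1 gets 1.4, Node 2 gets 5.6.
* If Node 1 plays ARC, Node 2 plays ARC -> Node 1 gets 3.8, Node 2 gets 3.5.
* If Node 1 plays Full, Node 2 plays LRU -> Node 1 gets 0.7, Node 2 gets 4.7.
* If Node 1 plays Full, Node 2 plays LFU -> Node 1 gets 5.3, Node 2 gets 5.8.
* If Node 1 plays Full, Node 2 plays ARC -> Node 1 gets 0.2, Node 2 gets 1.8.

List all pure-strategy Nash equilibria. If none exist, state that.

(LFU, ARC) and (Full, LFU)

(LFU, LRU): Node 2 can switch to LFU (0.5 → 1.4). Not NE.
(LFU, LFU): Node 1 can switch to ARC (0.9 → 1.4). Not NE.
(LFU, ARC): Node 1 gets 4.3, best alternative 3.8; Node 2 gets 2.1, best alternative 1.4. No profitable deviation — NE.
(ARC, LRU): Node 1 can switch to LFU (1.3 → 5.1). Not NE.
(ARC, LFU): Node 1 can switch to Full (1.4 → 5.3). Not NE.
(ARC, ARC): Node 1 can switch to LFU (3.8 → 4.3). Not NE.
(Full, LRU): Node 1 can switch to LFU (0.7 → 5.1). Not NE.
(Full, LFU): Node 1 gets 5.3, best alternative 1.4; Node 2 gets 5.8, best alternative 4.7. No profitable deviation — NE.
(The remaining 1 profile has a profitable deviation by the same check.)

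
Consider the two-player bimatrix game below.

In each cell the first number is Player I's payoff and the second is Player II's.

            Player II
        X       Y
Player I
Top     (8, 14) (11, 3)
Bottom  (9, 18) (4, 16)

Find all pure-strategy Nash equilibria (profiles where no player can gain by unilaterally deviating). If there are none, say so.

Player I against X: payoffs 8, 9 → best response Bottom.
Player I against Y: payoffs 11, 4 → best response Top.
Player II against Top: payoffs 14, 3 → best response X.
Player II against Bottom: payoffs 18, 16 → best response X.
Mutual best responses: (Bottom, X).

The unique pure-strategy Nash equilibrium is (Bottom, X).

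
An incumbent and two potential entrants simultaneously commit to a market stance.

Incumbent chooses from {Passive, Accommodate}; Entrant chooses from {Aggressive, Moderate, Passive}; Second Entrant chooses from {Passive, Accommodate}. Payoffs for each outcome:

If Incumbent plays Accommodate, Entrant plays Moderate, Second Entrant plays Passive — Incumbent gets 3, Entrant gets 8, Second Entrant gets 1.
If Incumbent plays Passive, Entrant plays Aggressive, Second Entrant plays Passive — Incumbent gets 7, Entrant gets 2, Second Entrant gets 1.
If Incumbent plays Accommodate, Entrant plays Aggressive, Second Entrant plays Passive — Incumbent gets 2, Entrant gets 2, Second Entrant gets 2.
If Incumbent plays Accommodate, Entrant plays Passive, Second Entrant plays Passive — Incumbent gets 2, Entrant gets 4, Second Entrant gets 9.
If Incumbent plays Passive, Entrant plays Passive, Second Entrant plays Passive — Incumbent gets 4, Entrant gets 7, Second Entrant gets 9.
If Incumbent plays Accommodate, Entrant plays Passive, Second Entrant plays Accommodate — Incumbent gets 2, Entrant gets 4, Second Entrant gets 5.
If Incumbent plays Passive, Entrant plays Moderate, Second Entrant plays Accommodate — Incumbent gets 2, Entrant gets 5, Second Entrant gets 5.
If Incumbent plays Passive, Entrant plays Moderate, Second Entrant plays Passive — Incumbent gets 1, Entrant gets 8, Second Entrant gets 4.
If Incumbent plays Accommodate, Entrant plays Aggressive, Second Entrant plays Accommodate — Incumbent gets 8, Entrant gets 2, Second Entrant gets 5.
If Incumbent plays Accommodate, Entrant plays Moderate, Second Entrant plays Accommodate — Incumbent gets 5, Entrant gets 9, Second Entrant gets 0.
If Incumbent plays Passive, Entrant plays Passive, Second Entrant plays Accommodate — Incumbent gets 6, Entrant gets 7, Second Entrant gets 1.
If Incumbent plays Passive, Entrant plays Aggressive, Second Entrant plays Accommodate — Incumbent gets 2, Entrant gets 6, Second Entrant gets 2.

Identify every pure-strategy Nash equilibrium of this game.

Pure NE: (Accommodate, Moderate, Passive)

(Passive, Aggressive, Passive): Entrant can switch to Moderate (2 → 8). Not NE.
(Passive, Aggressive, Accommodate): Incumbent can switch to Accommodate (2 → 8). Not NE.
(Passive, Moderate, Passive): Incumbent can switch to Accommodate (1 → 3). Not NE.
(Passive, Moderate, Accommodate): Incumbent can switch to Accommodate (2 → 5). Not NE.
(Passive, Passive, Passive): Entrant can switch to Moderate (7 → 8). Not NE.
(Passive, Passive, Accommodate): Second Entrant can switch to Passive (1 → 9). Not NE.
(Accommodate, Aggressive, Passive): Incumbent can switch to Passive (2 → 7). Not NE.
(Accommodate, Aggressive, Accommodate): Entrant can switch to Moderate (2 → 9). Not NE.
(Accommodate, Moderate, Passive): Incumbent gets 3, best alternative 1; Entrant gets 8, best alternative 4; Second Entrant gets 1, best alternative 0. No profitable deviation — NE.
(Accommodate, Moderate, Accommodate): Second Entrant can switch to Passive (0 → 1). Not NE.
(Accommodate, Passive, Passive): Incumbent can switch to Passive (2 → 4). Not NE.
(The remaining 1 profile has a profitable deviation by the same check.)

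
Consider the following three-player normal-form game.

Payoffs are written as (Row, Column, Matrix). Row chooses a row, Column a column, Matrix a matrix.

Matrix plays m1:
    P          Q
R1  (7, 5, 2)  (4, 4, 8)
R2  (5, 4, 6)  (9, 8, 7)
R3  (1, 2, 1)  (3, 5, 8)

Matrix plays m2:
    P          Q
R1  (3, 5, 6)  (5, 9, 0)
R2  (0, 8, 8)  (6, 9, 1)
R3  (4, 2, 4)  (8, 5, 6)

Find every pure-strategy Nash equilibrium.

(R2, Q, m1)

(R1, P, m1): Matrix can switch to m2 (2 → 6). Not NE.
(R1, P, m2): Row can switch to R3 (3 → 4). Not NE.
(R1, Q, m1): Row can switch to R2 (4 → 9). Not NE.
(R1, Q, m2): Row can switch to R2 (5 → 6). Not NE.
(R2, P, m1): Row can switch to R1 (5 → 7). Not NE.
(R2, P, m2): Row can switch to R1 (0 → 3). Not NE.
(R2, Q, m1): Row gets 9, best alternative 4; Column gets 8, best alternative 4; Matrix gets 7, best alternative 1. No profitable deviation — NE.
(R2, Q, m2): Row can switch to R3 (6 → 8). Not NE.
(R3, P, m1): Row can switch to R1 (1 → 7). Not NE.
(The remaining 3 profiles each have a profitable deviation by the same check.)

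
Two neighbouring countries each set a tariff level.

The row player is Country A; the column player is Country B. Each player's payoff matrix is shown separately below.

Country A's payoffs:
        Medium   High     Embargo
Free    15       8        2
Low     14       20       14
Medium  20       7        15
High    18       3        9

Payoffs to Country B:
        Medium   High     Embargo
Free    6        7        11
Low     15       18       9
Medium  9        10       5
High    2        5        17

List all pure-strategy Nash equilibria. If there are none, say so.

For each player, find the best response to each opponent profile; mutual best responses are the pure NE.
Country A against Medium: payoffs 15, 14, 20, 18 → best response Medium.
Country A against High: payoffs 8, 20, 7, 3 → best response Low.
Country A against Embargo: payoffs 2, 14, 15, 9 → best response Medium.
Country B against Free: payoffs 6, 7, 11 → best response Embargo.
Country B against Low: payoffs 15, 18, 9 → best response High.
Country B against Medium: payoffs 9, 10, 5 → best response High.
Country B against High: payoffs 2, 5, 17 → best response Embargo.
Mutual best responses: (Low, High).

The unique pure-strategy Nash equilibrium is (Low, High).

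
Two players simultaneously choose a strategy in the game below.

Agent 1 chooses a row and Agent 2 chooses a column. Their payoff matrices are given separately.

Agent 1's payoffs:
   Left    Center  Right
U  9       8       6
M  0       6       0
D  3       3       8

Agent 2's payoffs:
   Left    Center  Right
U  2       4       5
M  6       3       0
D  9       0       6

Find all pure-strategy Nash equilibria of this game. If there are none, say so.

Check each profile: it is a Nash equilibrium iff no player can strictly gain by switching unilaterally.
(U, Left): Agent 2 can switch to Center (2 → 4). Not NE.
(U, Center): Agent 2 can switch to Right (4 → 5). Not NE.
(U, Right): Agent 1 can switch to D (6 → 8). Not NE.
(M, Left): Agent 1 can switch to U (0 → 9). Not NE.
(M, Center): Agent 1 can switch to U (6 → 8). Not NE.
(M, Right): Agent 1 can switch to U (0 → 6). Not NE.
(The remaining 3 profiles each have a profitable deviation by the same check.)

none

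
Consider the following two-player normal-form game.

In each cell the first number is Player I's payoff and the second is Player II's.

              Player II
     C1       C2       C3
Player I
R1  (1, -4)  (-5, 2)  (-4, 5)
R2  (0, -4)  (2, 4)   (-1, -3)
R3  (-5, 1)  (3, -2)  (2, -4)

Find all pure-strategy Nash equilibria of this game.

Player I against C1: payoffs 1, 0, -5 → best response R1.
Player I against C2: payoffs -5, 2, 3 → best response R3.
Player I against C3: payoffs -4, -1, 2 → best response R3.
Player II against R1: payoffs -4, 2, 5 → best response C3.
Player II against R2: payoffs -4, 4, -3 → best response C2.
Player II against R3: payoffs 1, -2, -4 → best response C1.
No profile is a mutual best response for all players.

none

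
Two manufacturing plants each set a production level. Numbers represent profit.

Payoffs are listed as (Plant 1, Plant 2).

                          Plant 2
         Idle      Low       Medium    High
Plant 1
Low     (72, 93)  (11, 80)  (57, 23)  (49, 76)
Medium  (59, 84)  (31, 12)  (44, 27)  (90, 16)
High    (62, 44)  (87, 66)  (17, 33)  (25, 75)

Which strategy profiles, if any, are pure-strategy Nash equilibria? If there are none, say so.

Plant 1 against Idle: payoffs 72, 59, 62 → best response Low.
Plant 1 against Low: payoffs 11, 31, 87 → best response High.
Plant 1 against Medium: payoffs 57, 44, 17 → best response Low.
Plant 1 against High: payoffs 49, 90, 25 → best response Medium.
Plant 2 against Low: payoffs 93, 80, 23, 76 → best response Idle.
Plant 2 against Medium: payoffs 84, 12, 27, 16 → best response Idle.
Plant 2 against High: payoffs 44, 66, 33, 75 → best response High.
Mutual best responses: (Low, Idle).

The unique pure-strategy Nash equilibrium is (Low, Idle).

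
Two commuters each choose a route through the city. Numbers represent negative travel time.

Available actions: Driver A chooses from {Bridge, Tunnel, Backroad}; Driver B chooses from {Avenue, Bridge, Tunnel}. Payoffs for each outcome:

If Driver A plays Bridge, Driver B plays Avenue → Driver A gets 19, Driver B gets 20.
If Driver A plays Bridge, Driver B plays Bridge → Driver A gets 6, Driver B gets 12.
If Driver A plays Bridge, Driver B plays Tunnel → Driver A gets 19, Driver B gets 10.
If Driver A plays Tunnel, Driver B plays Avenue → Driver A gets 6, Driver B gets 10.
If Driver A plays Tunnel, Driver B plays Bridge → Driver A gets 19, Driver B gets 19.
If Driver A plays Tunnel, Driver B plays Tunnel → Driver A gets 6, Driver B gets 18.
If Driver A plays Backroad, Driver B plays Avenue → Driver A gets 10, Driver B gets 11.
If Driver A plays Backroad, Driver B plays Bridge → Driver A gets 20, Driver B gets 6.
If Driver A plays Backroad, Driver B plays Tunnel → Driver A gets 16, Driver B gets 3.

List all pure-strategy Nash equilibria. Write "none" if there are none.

Driver A against Avenue: payoffs 19, 6, 10 → best response Bridge.
Driver A against Bridge: payoffs 6, 19, 20 → best response Backroad.
Driver A against Tunnel: payoffs 19, 6, 16 → best response Bridge.
Driver B against Bridge: payoffs 20, 12, 10 → best response Avenue.
Driver B against Tunnel: payoffs 10, 19, 18 → best response Bridge.
Driver B against Backroad: payoffs 11, 6, 3 → best response Avenue.
Mutual best responses: (Bridge, Avenue).

(Bridge, Avenue)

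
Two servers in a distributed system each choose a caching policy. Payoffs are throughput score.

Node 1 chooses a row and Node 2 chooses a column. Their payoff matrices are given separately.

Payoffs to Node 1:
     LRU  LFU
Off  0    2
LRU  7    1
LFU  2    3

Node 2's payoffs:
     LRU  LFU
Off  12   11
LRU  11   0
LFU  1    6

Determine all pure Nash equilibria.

Mark each player's best response to every combination of opponents' strategies; a profile where every player is best-responding is a pure Nash equilibrium.
Node 1 against LRU: payoffs 0, 7, 2 → best response LRU.
Node 1 against LFU: payoffs 2, 1, 3 → best response LFU.
Node 2 against Off: payoffs 12, 11 → best response LRU.
Node 2 against LRU: payoffs 11, 0 → best response LRU.
Node 2 against LFU: payoffs 1, 6 → best response LFU.
Mutual best responses: (LRU, LRU); (LFU, LFU).

(LRU, LRU), (LFU, LFU)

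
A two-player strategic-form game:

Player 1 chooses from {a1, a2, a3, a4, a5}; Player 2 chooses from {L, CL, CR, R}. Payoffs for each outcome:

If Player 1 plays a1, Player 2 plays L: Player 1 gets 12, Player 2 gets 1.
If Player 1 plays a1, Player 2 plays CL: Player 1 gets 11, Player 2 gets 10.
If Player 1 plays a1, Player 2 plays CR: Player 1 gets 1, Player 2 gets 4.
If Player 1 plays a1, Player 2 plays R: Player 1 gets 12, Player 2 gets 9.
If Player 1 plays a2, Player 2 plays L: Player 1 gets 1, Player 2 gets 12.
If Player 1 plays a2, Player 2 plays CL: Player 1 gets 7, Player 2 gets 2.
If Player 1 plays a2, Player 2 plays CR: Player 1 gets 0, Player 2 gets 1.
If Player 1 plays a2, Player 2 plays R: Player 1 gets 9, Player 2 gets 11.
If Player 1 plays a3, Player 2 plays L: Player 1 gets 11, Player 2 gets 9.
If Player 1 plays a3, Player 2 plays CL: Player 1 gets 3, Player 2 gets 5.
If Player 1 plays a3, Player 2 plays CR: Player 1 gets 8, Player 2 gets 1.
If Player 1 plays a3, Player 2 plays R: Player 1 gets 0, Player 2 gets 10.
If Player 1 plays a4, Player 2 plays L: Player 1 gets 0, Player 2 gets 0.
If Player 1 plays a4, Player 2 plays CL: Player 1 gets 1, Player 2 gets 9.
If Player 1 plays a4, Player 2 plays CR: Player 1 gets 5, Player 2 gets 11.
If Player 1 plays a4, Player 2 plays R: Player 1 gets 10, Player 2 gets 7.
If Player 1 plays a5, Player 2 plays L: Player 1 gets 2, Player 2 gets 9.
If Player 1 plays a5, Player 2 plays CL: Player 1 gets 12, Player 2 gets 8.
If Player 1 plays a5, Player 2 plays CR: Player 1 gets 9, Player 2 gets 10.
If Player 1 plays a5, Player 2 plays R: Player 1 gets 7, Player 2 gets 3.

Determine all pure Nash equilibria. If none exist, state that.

(a1, L): Player 2 can switch to CL (1 → 10). Not NE.
(a1, CL): Player 1 can switch to a5 (11 → 12). Not NE.
(a1, CR): Player 1 can switch to a3 (1 → 8). Not NE.
(a1, R): Player 2 can switch to CL (9 → 10). Not NE.
(a2, L): Player 1 can switch to a1 (1 → 12). Not NE.
(a2, CL): Player 1 can switch to a1 (7 → 11). Not NE.
(a5, CR): Player 1 gets 9, best alternative 8; Player 2 gets 10, best alternative 9. No profitable deviation — NE.
(The remaining 13 profiles each have a profitable deviation by the same check.)

(a5, CR)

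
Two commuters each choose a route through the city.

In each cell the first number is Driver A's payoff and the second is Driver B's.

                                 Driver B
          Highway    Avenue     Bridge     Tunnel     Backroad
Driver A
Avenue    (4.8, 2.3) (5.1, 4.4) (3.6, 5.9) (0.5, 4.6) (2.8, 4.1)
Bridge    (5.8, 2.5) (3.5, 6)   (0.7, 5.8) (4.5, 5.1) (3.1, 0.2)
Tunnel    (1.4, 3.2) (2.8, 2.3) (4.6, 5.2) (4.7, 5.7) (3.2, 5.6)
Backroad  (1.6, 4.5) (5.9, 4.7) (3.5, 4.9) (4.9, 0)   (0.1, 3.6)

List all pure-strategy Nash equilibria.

Driver A against Highway: payoffs 4.8, 5.8, 1.4, 1.6 → best response Bridge.
Driver A against Avenue: payoffs 5.1, 3.5, 2.8, 5.9 → best response Backroad.
Driver A against Bridge: payoffs 3.6, 0.7, 4.6, 3.5 → best response Tunnel.
Driver A against Tunnel: payoffs 0.5, 4.5, 4.7, 4.9 → best response Backroad.
Driver A against Backroad: payoffs 2.8, 3.1, 3.2, 0.1 → best response Tunnel.
Driver B against Avenue: payoffs 2.3, 4.4, 5.9, 4.6, 4.1 → best response Bridge.
Driver B against Bridge: payoffs 2.5, 6, 5.8, 5.1, 0.2 → best response Avenue.
Driver B against Tunnel: payoffs 3.2, 2.3, 5.2, 5.7, 5.6 → best response Tunnel.
Driver B against Backroad: payoffs 4.5, 4.7, 4.9, 0, 3.6 → best response Bridge.
No profile is a mutual best response for all players.

This game has no pure Nash equilibrium.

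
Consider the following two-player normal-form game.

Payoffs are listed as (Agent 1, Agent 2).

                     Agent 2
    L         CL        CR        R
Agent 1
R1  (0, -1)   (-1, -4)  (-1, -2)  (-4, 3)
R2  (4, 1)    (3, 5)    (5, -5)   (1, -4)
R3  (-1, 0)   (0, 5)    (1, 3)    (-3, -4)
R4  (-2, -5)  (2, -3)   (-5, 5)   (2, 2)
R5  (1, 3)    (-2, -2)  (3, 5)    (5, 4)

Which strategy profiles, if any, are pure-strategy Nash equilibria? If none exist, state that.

Pure NE: (R2, CL)

Check each profile: it is a Nash equilibrium iff no player can strictly gain by switching unilaterally.
(R1, L): Agent 1 can switch to R2 (0 → 4). Not NE.
(R1, CL): Agent 1 can switch to R2 (-1 → 3). Not NE.
(R1, CR): Agent 1 can switch to R2 (-1 → 5). Not NE.
(R1, R): Agent 1 can switch to R2 (-4 → 1). Not NE.
(R2, L): Agent 2 can switch to CL (1 → 5). Not NE.
(R2, CL): Agent 1 gets 3, best alternative 2; Agent 2 gets 5, best alternative 1. No profitable deviation — NE.
(R2, CR): Agent 2 can switch to L (-5 → 1). Not NE.
(R2, R): Agent 1 can switch to R4 (1 → 2). Not NE.
(R3, L): Agent 1 can switch to R1 (-1 → 0). Not NE.
(R3, CL): Agent 1 can switch to R2 (0 → 3). Not NE.
(R3, CR): Agent 1 can switch to R2 (1 → 5). Not NE.
(The remaining 9 profiles each have a profitable deviation by the same check.)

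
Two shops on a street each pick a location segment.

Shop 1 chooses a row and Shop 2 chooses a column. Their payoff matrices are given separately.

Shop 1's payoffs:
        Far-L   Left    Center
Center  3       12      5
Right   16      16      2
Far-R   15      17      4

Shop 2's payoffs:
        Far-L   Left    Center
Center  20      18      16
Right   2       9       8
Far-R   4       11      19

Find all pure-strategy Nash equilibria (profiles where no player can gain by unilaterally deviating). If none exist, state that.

No pure-strategy Nash equilibrium.

(Center, Far-L): Shop 1 can switch to Right (3 → 16). Not NE.
(Center, Left): Shop 1 can switch to Right (12 → 16). Not NE.
(Center, Center): Shop 2 can switch to Far-L (16 → 20). Not NE.
(Right, Far-L): Shop 2 can switch to Left (2 → 9). Not NE.
(Right, Left): Shop 1 can switch to Far-R (16 → 17). Not NE.
(Right, Center): Shop 1 can switch to Center (2 → 5). Not NE.
(Far-R, Far-L): Shop 1 can switch to Right (15 → 16). Not NE.
(Far-R, Left): Shop 2 can switch to Center (11 → 19). Not NE.
(Far-R, Center): Shop 1 can switch to Center (4 → 5). Not NE.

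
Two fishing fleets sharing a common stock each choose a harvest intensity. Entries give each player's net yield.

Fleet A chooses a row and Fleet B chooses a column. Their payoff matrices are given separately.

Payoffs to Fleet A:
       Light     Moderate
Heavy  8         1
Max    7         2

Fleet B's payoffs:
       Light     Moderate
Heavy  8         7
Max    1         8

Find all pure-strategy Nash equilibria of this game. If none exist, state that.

Pure-strategy Nash equilibria: (Heavy, Light) and (Max, Moderate)

(Heavy, Light): Fleet A gets 8, best alternative 7; Fleet B gets 8, best alternative 7. No profitable deviation — NE.
(Heavy, Moderate): Fleet A can switch to Max (1 → 2). Not NE.
(Max, Light): Fleet A can switch to Heavy (7 → 8). Not NE.
(Max, Moderate): Fleet A gets 2, best alternative 1; Fleet B gets 8, best alternative 1. No profitable deviation — NE.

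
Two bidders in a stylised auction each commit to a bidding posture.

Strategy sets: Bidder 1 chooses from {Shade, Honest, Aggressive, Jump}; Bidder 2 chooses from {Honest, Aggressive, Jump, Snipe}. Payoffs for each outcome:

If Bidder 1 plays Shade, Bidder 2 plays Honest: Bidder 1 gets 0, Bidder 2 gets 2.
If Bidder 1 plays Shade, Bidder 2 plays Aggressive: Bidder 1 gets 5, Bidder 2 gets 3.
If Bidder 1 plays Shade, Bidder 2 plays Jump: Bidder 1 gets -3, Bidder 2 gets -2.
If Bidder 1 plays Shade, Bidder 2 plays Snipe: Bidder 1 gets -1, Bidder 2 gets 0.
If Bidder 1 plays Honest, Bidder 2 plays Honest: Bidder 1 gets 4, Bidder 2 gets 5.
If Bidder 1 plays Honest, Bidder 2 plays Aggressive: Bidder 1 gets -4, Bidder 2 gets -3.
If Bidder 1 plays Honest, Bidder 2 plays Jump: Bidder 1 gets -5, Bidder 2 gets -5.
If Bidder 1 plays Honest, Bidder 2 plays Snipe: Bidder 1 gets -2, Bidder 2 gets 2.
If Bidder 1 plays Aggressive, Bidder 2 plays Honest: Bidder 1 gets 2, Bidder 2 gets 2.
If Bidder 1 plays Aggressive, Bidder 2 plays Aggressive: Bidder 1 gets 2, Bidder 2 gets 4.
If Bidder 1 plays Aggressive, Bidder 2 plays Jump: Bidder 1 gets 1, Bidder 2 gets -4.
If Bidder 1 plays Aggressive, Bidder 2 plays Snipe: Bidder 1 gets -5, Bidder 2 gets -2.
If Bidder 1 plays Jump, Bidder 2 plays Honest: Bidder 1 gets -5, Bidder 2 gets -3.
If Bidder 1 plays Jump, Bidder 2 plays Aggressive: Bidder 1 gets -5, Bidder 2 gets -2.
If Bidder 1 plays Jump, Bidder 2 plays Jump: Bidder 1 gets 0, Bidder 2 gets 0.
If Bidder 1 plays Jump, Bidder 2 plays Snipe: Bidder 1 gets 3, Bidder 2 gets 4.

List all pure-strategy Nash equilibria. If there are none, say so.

The pure Nash equilibria are (Shade, Aggressive) and (Honest, Honest) and (Jump, Snipe).

(Shade, Honest): Bidder 1 can switch to Honest (0 → 4). Not NE.
(Shade, Aggressive): Bidder 1 gets 5, best alternative 2; Bidder 2 gets 3, best alternative 2. No profitable deviation — NE.
(Shade, Jump): Bidder 1 can switch to Aggressive (-3 → 1). Not NE.
(Shade, Snipe): Bidder 1 can switch to Jump (-1 → 3). Not NE.
(Honest, Honest): Bidder 1 gets 4, best alternative 2; Bidder 2 gets 5, best alternative 2. No profitable deviation — NE.
(Honest, Aggressive): Bidder 1 can switch to Shade (-4 → 5). Not NE.
(Honest, Jump): Bidder 1 can switch to Shade (-5 → -3). Not NE.
(Honest, Snipe): Bidder 1 can switch to Shade (-2 → -1). Not NE.
(Jump, Snipe): Bidder 1 gets 3, best alternative -1; Bidder 2 gets 4, best alternative 0. No profitable deviation — NE.
(The remaining 7 profiles each have a profitable deviation by the same check.)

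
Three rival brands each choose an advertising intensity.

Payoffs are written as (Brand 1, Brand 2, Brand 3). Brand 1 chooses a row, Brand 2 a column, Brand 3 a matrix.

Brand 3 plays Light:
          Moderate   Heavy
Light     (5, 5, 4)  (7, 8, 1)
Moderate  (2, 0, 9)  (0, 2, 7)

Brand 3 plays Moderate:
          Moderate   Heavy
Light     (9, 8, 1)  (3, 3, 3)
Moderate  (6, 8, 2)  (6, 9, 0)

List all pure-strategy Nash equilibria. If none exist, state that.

none

(Light, Moderate, Light): Brand 2 can switch to Heavy (5 → 8). Not NE.
(Light, Moderate, Moderate): Brand 3 can switch to Light (1 → 4). Not NE.
(Light, Heavy, Light): Brand 3 can switch to Moderate (1 → 3). Not NE.
(Light, Heavy, Moderate): Brand 1 can switch to Moderate (3 → 6). Not NE.
(Moderate, Moderate, Light): Brand 1 can switch to Light (2 → 5). Not NE.
(Moderate, Moderate, Moderate): Brand 1 can switch to Light (6 → 9). Not NE.
(Moderate, Heavy, Light): Brand 1 can switch to Light (0 → 7). Not NE.
(Moderate, Heavy, Moderate): Brand 3 can switch to Light (0 → 7). Not NE.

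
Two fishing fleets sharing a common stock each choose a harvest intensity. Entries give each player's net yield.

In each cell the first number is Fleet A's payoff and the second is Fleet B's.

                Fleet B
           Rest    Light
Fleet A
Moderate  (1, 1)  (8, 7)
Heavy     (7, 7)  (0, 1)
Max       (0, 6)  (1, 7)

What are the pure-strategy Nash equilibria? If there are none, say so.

(Moderate, Rest): Fleet A can switch to Heavy (1 → 7). Not NE.
(Moderate, Light): Fleet A gets 8, best alternative 1; Fleet B gets 7, best alternative 1. No profitable deviation — NE.
(Heavy, Rest): Fleet A gets 7, best alternative 1; Fleet B gets 7, best alternative 1. No profitable deviation — NE.
(Heavy, Light): Fleet A can switch to Moderate (0 → 8). Not NE.
(Max, Rest): Fleet A can switch to Moderate (0 → 1). Not NE.
(Max, Light): Fleet A can switch to Moderate (1 → 8). Not NE.

The pure Nash equilibria are (Moderate, Light), (Heavy, Rest).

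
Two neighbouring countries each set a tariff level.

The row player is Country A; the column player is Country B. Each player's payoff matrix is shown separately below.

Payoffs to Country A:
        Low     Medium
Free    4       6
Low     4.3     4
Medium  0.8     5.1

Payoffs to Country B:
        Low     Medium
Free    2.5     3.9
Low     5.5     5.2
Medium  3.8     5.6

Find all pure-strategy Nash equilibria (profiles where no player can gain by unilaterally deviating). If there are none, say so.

The pure Nash equilibria are (Free, Medium); (Low, Low).

Country A against Low: payoffs 4, 4.3, 0.8 → best response Low.
Country A against Medium: payoffs 6, 4, 5.1 → best response Free.
Country B against Free: payoffs 2.5, 3.9 → best response Medium.
Country B against Low: payoffs 5.5, 5.2 → best response Low.
Country B against Medium: payoffs 3.8, 5.6 → best response Medium.
Mutual best responses: (Free, Medium); (Low, Low).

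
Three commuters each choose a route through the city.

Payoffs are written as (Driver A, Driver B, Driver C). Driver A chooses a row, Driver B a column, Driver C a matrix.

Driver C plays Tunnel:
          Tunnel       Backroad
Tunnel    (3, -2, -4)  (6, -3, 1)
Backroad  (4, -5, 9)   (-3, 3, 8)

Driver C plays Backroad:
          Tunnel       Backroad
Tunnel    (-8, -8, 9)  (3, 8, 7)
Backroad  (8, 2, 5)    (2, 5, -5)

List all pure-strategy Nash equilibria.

Mark each player's best response to every combination of opponents' strategies; a profile where every player is best-responding is a pure Nash equilibrium.
Driver A against (Tunnel, Tunnel): payoffs 3, 4 → best response Backroad.
Driver A against (Tunnel, Backroad): payoffs -8, 8 → best response Backroad.
Driver A against (Backroad, Tunnel): payoffs 6, -3 → best response Tunnel.
Driver A against (Backroad, Backroad): payoffs 3, 2 → best response Tunnel.
Driver B against (Tunnel, Tunnel): payoffs -2, -3 → best response Tunnel.
Driver B against (Tunnel, Backroad): payoffs -8, 8 → best response Backroad.
Driver B against (Backroad, Tunnel): payoffs -5, 3 → best response Backroad.
Driver B against (Backroad, Backroad): payoffs 2, 5 → best response Backroad.
Driver C against (Tunnel, Tunnel): payoffs -4, 9 → best response Backroad.
Driver C against (Tunnel, Backroad): payoffs 1, 7 → best response Backroad.
Driver C against (Backroad, Tunnel): payoffs 9, 5 → best response Tunnel.
Driver C against (Backroad, Backroad): payoffs 8, -5 → best response Tunnel.
Mutual best responses: (Tunnel, Backroad, Backroad).

(Tunnel, Backroad, Backroad)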